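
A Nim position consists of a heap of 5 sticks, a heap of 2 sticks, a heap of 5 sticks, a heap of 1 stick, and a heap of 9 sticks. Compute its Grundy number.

In binary:
  0101  (5)
  0010  (2)
  0101  (5)
  0001  (1)
  1001  (9)
  ----
  1010  (10)

10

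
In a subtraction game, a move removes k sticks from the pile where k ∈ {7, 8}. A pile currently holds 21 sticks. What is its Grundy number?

Build the Grundy sequence with g(k) = mex{g(k−s) : s ∈ {7, 8}, s ≤ k}:
k:     0  1  2  3  4  5  6  7  8  9 10 11 12 13 14 15 16 17 18 19 20 21
g(k):  0  0  0  0  0  0  0  1  1  1  1  1  1  1  2  0  0  0  0  0  0  0
So g(21) = 0.

0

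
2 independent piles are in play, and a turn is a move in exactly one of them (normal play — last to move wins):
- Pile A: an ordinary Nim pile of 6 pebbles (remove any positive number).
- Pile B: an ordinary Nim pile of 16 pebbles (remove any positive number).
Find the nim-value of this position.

22

Pile A is a plain Nim pile of size 6, so its Grundy value is 6.
Pile B is a plain Nim pile of size 16, so its Grundy value is 16.
The value of a disjunctive sum is the nim-sum of the parts.
Combined value = 6 XOR 16 = 22.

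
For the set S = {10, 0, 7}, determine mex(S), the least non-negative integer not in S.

1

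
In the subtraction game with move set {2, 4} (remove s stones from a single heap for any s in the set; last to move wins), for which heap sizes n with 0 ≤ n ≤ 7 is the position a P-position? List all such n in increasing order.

Compute g(0), g(1), … for moves {2, 4}:
g(0) = mex{} = 0
g(1) = mex{} = 0
g(2) = mex{0} = 1
g(3) = mex{0} = 1
g(4) = mex{0,1} = 2
g(5) = mex{0,1} = 2
g(6) = mex{1,2} = 0
g(7) = mex{1,2} = 0
The P-positions (g = 0) in 0..7 are 0, 1, 6, 7.

0, 1, 6, 7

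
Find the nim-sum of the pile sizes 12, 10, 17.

23

Write each in binary and XOR column by column:
  01100  (12)
  01010  (10)
  10001  (17)
  -----
  10111  (23)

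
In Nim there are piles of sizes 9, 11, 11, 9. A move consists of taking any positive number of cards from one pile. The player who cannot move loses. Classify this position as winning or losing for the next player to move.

Write each in binary and XOR column by column:
  1001  (9)
  1011  (11)
  1011  (11)
  1001  (9)
  ----
  0000  (0)
The nim-sum is 0, so this is a P-position: the player to move is in a losing position under optimal play.

Losing position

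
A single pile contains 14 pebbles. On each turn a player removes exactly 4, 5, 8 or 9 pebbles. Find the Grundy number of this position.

Build the Grundy sequence with g(k) = mex{g(k−s) : s ∈ {4, 5, 8, 9}, s ≤ k}:
k:     0  1  2  3  4  5  6  7  8  9 10 11 12 13 14
g(k):  0  0  0  0  1  1  1  1  2  2  2  2  3  0  0
So g(14) = 0.

0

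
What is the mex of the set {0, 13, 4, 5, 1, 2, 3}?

The values 0, 1, 2, 3, 4, 5 are all present; 6 is the first non-negative integer missing from the set.

6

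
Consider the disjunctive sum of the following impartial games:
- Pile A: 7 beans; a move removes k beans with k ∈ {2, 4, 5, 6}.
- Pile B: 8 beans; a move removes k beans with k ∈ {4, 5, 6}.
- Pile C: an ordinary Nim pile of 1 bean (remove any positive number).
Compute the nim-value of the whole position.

0

Grundy values for pile A (subtraction set {2, 4, 5, 6}):
k:     0  1  2  3  4  5  6  7
g(k):  0  0  1  1  2  2  3  3
So g(7) = 3.
For pile B, compute g(0), g(1), … with moves {4, 5, 6}:
k:     0  1  2  3  4  5  6  7  8
g(k):  0  0  0  0  1  1  1  1  2
So g(8) = 2.
Pile C is a plain Nim pile of size 1, so its Grundy value is 1.
The value of a disjunctive sum is the nim-sum of the parts.
Combined value = 3 ⊕ 2 ⊕ 1 = 0.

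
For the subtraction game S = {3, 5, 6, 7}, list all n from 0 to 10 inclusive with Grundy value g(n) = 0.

0, 1, 2, 10

Grundy values for subtraction set {3, 5, 6, 7}:
g(0) = mex{} = 0
g(1) = mex{} = 0
g(2) = mex{} = 0
g(3) = mex{0} = 1
g(4) = mex{0} = 1
g(5) = mex{0} = 1
g(6) = mex{0,1} = 2
g(7) = mex{0,1} = 2
g(8) = mex{0,1} = 2
g(9) = mex{0,1,2} = 3
g(10) = mex{1,2} = 0
The P-positions (g = 0) in 0..10 are 0, 1, 2, 10.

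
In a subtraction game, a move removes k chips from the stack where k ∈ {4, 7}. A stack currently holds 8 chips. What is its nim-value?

2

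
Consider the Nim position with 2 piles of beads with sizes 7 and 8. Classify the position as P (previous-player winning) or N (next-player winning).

N-position

Bitwise XOR of the heap sizes:
  0111  (7)
  1000  (8)
  ----
  1111  (15)
The nim-sum is 15 ≠ 0, so this is an N-position: the player to move can win.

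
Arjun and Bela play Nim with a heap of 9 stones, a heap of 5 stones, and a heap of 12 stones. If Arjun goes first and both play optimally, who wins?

Bela wins

Compute the nim-sum pairwise:
9 ^ 5 = 12
12 ^ 12 = 0
The nim-sum is 0, so this is a P-position: the player to move is in a losing position under optimal play; Arjun is about to move from it and so loses — Bela wins.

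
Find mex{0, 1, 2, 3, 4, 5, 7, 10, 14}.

The values 0, 1, 2, 3, 4, 5 are all present; 6 is the first non-negative integer missing from the set.

6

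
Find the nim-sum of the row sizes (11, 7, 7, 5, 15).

1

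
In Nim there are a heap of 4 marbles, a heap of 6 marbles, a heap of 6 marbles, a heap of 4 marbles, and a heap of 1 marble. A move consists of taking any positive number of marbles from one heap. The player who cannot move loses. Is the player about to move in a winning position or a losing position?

Winning position

Compute the nim-sum pairwise:
4 ⊕ 6 = 2
2 ⊕ 6 = 4
4 ⊕ 4 = 0
0 ⊕ 1 = 1
The nim-sum is 1 ≠ 0, so this is an N-position: the player to move can win.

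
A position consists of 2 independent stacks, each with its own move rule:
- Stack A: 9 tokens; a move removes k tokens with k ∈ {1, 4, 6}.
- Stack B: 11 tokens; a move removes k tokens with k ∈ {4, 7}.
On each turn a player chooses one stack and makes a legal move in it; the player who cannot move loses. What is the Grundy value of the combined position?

2

For stack A, compute g(0), g(1), … with moves {1, 4, 6}:
g(0) = mex{} = 0
g(1) = mex{0} = 1
g(2) = mex{1} = 0
g(3) = mex{0} = 1
g(4) = mex{0,1} = 2
g(5) = mex{1,2} = 0
g(6) = mex{0} = 1
g(7) = mex{1} = 0
g(8) = mex{0,2} = 1
g(9) = mex{0,1} = 2
So g(9) = 2.
Build the Grundy sequence for stack B with g(k) = mex{g(k−s) : s ∈ {4, 7}, s ≤ k}:
k:     0  1  2  3  4  5  6  7  8  9 10 11
g(k):  0  0  0  0  1  1  1  1  2  2  2  0
So g(11) = 0.
The value of a disjunctive sum is the nim-sum of the parts.
Combined value = 2 XOR 0 = 2.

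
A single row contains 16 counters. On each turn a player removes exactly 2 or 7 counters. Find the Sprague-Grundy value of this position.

Grundy values for subtraction set {2, 7}:
k:     0  1  2  3  4  5  6  7  8  9 10 11 12 13 14 15 16
g(k):  0  0  1  1  0  0  1  1  2  0  0  1  1  0  0  1  1
So g(16) = 1.

1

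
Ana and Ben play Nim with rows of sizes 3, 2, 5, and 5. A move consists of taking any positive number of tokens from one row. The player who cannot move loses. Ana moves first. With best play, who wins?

Bitwise XOR of the heap sizes:
  011  (3)
  010  (2)
  101  (5)
  101  (5)
  ---
  001  (1)
The nim-sum is 1 ≠ 0, so this is an N-position: the player to move can win; Ana has a winning move.

Ana wins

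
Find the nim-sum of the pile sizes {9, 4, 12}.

Compute the nim-sum pairwise:
9 XOR 4 = 13
13 XOR 12 = 1

1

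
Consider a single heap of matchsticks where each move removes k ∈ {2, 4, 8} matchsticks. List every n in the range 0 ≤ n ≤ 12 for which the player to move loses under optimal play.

Grundy values for subtraction set {2, 4, 8}:
k:     0  1  2  3  4  5  6  7  8  9 10 11 12
g(k):  0  0  1  1  2  2  0  0  1  1  2  2  0
The P-positions (g = 0) in 0..12 are 0, 1, 6, 7, 12.

0, 1, 6, 7, 12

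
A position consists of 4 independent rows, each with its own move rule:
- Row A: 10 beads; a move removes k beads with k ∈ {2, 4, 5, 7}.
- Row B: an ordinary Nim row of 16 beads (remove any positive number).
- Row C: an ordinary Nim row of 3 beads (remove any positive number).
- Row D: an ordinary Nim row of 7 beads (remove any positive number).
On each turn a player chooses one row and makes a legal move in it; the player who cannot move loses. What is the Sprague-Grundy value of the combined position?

Build the Grundy sequence for row A with g(k) = mex{g(k−s) : s ∈ {2, 4, 5, 7}, s ≤ k}:
k:     0  1  2  3  4  5  6  7  8  9 10
g(k):  0  0  1  1  2  2  3  3  4  0  0
So g(10) = 0.
Row B is a plain Nim row of size 16, so its Grundy value is 16.
Row C is a plain Nim row of size 3, so its Grundy value is 3.
Row D is a plain Nim row of size 7, so its Grundy value is 7.
By the Sprague-Grundy theorem, the Grundy value of a sum of independent games is the XOR of the component values.
Combined value = 0 XOR 16 XOR 3 XOR 7 = 20.

20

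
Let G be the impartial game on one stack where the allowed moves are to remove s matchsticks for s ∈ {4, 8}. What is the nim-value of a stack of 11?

2

Build the Grundy sequence with g(k) = mex{g(k−s) : s ∈ {4, 8}, s ≤ k}:
k:     0  1  2  3  4  5  6  7  8  9 10 11
g(k):  0  0  0  0  1  1  1  1  2  2  2  2
So g(11) = 2.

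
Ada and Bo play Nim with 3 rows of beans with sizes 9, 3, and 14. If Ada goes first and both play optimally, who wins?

Ada wins

Compute the nim-sum pairwise:
9 ^ 3 = 10
10 ^ 14 = 4
The nim-sum is 4 ≠ 0, so this is an N-position: the player to move can win; Ada has a winning move.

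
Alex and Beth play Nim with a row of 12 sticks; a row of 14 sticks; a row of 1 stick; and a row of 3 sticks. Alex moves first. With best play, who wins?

Compute the nim-sum pairwise:
12 ^ 14 = 2
2 ^ 1 = 3
3 ^ 3 = 0
The nim-sum is 0, so this is a P-position: the player to move is in a losing position under optimal play; Alex is about to move from it and so loses — Beth wins.

Beth wins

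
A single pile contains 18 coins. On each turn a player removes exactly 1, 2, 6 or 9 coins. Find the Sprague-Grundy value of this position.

Compute g(0), g(1), … for moves {1, 2, 6, 9}:
k:     0  1  2  3  4  5  6  7  8  9 10 11 12 13 14 15 16 17 18
g(k):  0  1  2  0  1  2  3  0  1  2  0  1  2  3  0  1  2  0  1
So g(18) = 1.

1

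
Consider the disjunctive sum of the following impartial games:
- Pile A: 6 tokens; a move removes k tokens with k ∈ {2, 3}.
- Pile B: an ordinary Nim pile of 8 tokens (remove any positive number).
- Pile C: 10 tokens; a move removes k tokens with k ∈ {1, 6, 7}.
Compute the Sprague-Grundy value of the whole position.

10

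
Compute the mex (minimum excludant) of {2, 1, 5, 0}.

3

The values 0, 1, 2 are all present; 3 is the first non-negative integer missing from the set.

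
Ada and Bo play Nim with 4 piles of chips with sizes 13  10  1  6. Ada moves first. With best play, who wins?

Write each in binary and XOR column by column:
  1101  (13)
  1010  (10)
  0001  (1)
  0110  (6)
  ----
  0000  (0)
The nim-sum is 0, so this is a P-position: the player to move is in a losing position under optimal play; Ada is about to move from it and so loses — Bo wins.

Bo wins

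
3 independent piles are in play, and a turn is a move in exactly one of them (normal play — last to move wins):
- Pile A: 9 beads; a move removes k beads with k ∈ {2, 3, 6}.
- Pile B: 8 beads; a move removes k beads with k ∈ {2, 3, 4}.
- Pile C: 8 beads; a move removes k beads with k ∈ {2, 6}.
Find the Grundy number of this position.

For pile A, compute g(0), g(1), … with moves {2, 3, 6}:
k:     0  1  2  3  4  5  6  7  8  9
g(k):  0  0  1  1  2  0  3  1  2  0
So g(9) = 0.
For pile B, compute g(0), g(1), … with moves {2, 3, 4}:
g(0) = mex{} = 0
g(1) = mex{} = 0
g(2) = mex{0} = 1
g(3) = mex{0} = 1
g(4) = mex{0,1} = 2
g(5) = mex{0,1} = 2
g(6) = mex{1,2} = 0
g(7) = mex{1,2} = 0
g(8) = mex{0,2} = 1
So g(8) = 1.
For pile C, compute g(0), g(1), … with moves {2, 6}:
k:     0  1  2  3  4  5  6  7  8
g(k):  0  0  1  1  0  0  1  1  0
So g(8) = 0.
By the Sprague-Grundy theorem, the Grundy value of a sum of independent games is the XOR of the component values.
Combined value = 0 ⊕ 1 ⊕ 0 = 1.

1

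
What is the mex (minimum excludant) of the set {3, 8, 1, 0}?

2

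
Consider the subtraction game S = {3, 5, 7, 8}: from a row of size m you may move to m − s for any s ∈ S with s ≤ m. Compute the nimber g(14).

Grundy values for subtraction set {3, 5, 7, 8}:
g(0) = mex{} = 0
g(1) = mex{} = 0
g(2) = mex{} = 0
g(3) = mex{0} = 1
g(4) = mex{0} = 1
g(5) = mex{0} = 1
g(6) = mex{0,1} = 2
g(7) = mex{0,1} = 2
g(8) = mex{0,1} = 2
g(9) = mex{0,1,2} = 3
g(10) = mex{0,1,2} = 3
g(11) = mex{1,2} = 0
g(12) = mex{1,2,3} = 0
g(13) = mex{1,2,3} = 0
g(14) = mex{0,2,3} = 1
So g(14) = 1.

1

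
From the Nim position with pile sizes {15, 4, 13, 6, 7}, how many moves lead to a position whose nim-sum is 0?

5

Nim-sum: 15 XOR 4 XOR 13 XOR 6 XOR 7 = 7.
The overall nim-sum is X = 7. A pile of size p has a winning move iff p XOR X < p (reduce it to p XOR X).
  15: 15 XOR 7 = 8 < 15 — winning move (to 8).
  4: 4 XOR 7 = 3 < 4 — winning move (to 3).
  13: 13 XOR 7 = 10 < 13 — winning move (to 10).
  6: 6 XOR 7 = 1 < 6 — winning move (to 1).
  7: 7 XOR 7 = 0 < 7 — winning move (to 0).
That gives 5 winning moves.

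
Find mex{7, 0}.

1

0 is in the set but 1 is not, so the mex is 1.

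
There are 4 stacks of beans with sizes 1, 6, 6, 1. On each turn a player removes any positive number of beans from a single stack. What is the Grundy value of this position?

Compute the nim-sum pairwise:
1 ^ 6 = 7
7 ^ 6 = 1
1 ^ 1 = 0

0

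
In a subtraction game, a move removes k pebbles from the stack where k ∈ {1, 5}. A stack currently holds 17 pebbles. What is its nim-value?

Build the Grundy sequence with g(k) = mex{g(k−s) : s ∈ {1, 5}, s ≤ k}:
k:     0  1  2  3  4  5  6  7  8  9 10 11 12 13 14 15 16 17
g(k):  0  1  0  1  0  1  0  1  0  1  0  1  0  1  0  1  0  1
So g(17) = 1.

1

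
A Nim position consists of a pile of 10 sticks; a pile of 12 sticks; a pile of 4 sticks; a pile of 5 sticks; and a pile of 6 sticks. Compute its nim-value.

Compute the nim-sum pairwise:
10 XOR 12 = 6
6 XOR 4 = 2
2 XOR 5 = 7
7 XOR 6 = 1

1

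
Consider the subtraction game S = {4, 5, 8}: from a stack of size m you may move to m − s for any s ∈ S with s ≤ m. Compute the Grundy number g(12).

Build the Grundy sequence with g(k) = mex{g(k−s) : s ∈ {4, 5, 8}, s ≤ k}:
g(0) = mex{} = 0
g(1) = mex{} = 0
g(2) = mex{} = 0
g(3) = mex{} = 0
g(4) = mex{0} = 1
g(5) = mex{0} = 1
g(6) = mex{0} = 1
g(7) = mex{0} = 1
g(8) = mex{0,1} = 2
g(9) = mex{0,1} = 2
g(10) = mex{0,1} = 2
g(11) = mex{0,1} = 2
g(12) = mex{1,2} = 0
So g(12) = 0.

0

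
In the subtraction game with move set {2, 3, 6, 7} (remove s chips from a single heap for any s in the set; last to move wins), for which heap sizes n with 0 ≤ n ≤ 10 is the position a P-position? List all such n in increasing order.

0, 1, 5, 9, 10

Compute g(0), g(1), … for moves {2, 3, 6, 7}:
g(0) = mex{} = 0
g(1) = mex{} = 0
g(2) = mex{0} = 1
g(3) = mex{0} = 1
g(4) = mex{0,1} = 2
g(5) = mex{1} = 0
g(6) = mex{0,1,2} = 3
g(7) = mex{0,2} = 1
g(8) = mex{0,1,3} = 2
g(9) = mex{1,3} = 0
g(10) = mex{1,2} = 0
The P-positions (g = 0) in 0..10 are 0, 1, 5, 9, 10.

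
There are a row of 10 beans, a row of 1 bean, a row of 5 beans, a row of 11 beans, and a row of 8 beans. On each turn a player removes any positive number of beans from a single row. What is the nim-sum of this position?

Nim-sum: 10 ⊕ 1 ⊕ 5 ⊕ 11 ⊕ 8 = 13.

13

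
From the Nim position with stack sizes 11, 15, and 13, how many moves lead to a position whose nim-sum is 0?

Nim-sum: 11 ⊕ 15 ⊕ 13 = 9.
The overall nim-sum is X = 9. A stack of size p has a winning move iff p XOR X < p (reduce it to p XOR X).
  11: 11 XOR 9 = 2 < 11 — winning move (to 2).
  15: 15 XOR 9 = 6 < 15 — winning move (to 6).
  13: 13 XOR 9 = 4 < 13 — winning move (to 4).
That gives 3 winning moves.

3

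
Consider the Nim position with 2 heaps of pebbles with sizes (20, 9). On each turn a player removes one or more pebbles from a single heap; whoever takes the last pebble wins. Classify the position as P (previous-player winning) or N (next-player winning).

N-position

Nim-sum: 20 ⊕ 9 = 29.
The nim-sum is 29 ≠ 0, so this is an N-position: the player to move can win.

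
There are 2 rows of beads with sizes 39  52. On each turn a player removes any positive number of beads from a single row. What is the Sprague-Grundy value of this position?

19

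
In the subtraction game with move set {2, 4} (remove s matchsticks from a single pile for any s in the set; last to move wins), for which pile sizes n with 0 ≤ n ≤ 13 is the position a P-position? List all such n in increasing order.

0, 1, 6, 7, 12, 13

Build the Grundy sequence with g(k) = mex{g(k−s) : s ∈ {2, 4}, s ≤ k}:
g(0) = mex{} = 0
g(1) = mex{} = 0
g(2) = mex{0} = 1
g(3) = mex{0} = 1
g(4) = mex{0,1} = 2
g(5) = mex{0,1} = 2
g(6) = mex{1,2} = 0
g(7) = mex{1,2} = 0
g(8) = mex{0,2} = 1
g(9) = mex{0,2} = 1
g(10) = mex{0,1} = 2
g(11) = mex{0,1} = 2
g(12) = mex{1,2} = 0
g(13) = mex{1,2} = 0
The P-positions (g = 0) in 0..13 are 0, 1, 6, 7, 12, 13.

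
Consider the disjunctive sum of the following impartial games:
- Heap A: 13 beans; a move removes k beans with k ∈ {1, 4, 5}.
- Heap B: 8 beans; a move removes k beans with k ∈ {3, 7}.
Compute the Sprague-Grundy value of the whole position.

1

For heap A, compute g(0), g(1), … with moves {1, 4, 5}:
g(0) = mex{} = 0
g(1) = mex{0} = 1
g(2) = mex{1} = 0
g(3) = mex{0} = 1
g(4) = mex{0,1} = 2
g(5) = mex{0,1,2} = 3
g(6) = mex{0,1,3} = 2
g(7) = mex{0,1,2} = 3
g(8) = mex{1,2,3} = 0
g(9) = mex{0,2,3} = 1
g(10) = mex{1,2,3} = 0
g(11) = mex{0,2,3} = 1
g(12) = mex{0,1,3} = 2
g(13) = mex{0,1,2} = 3
So g(13) = 3.
Grundy values for heap B (subtraction set {3, 7}):
k:     0  1  2  3  4  5  6  7  8
g(k):  0  0  0  1  1  1  0  2  2
So g(8) = 2.
The value of a disjunctive sum is the nim-sum of the parts.
Combined value = 3 XOR 2 = 1.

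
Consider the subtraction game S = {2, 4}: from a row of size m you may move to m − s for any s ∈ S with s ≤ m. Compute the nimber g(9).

Build the Grundy sequence with g(k) = mex{g(k−s) : s ∈ {2, 4}, s ≤ k}:
g(0) = mex{} = 0
g(1) = mex{} = 0
g(2) = mex{0} = 1
g(3) = mex{0} = 1
g(4) = mex{0,1} = 2
g(5) = mex{0,1} = 2
g(6) = mex{1,2} = 0
g(7) = mex{1,2} = 0
g(8) = mex{0,2} = 1
g(9) = mex{0,2} = 1
So g(9) = 1.

1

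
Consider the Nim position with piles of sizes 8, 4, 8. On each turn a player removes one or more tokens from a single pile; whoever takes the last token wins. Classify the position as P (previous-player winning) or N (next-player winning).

N-position

Nim-sum: 8 XOR 4 XOR 8 = 4.
The nim-sum is 4 ≠ 0, so this is an N-position: the player to move can win.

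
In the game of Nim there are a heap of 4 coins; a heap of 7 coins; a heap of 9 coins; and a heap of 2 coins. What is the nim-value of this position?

8

Nim-sum: 4 ^ 7 ^ 9 ^ 2 = 8.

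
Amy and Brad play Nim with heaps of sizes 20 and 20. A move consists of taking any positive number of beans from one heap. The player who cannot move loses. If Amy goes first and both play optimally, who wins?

Compute the nim-sum pairwise:
20 ^ 20 = 0
The nim-sum is 0, so this is a P-position: the player to move is in a losing position under optimal play; Amy is about to move from it and so loses — Brad wins.

Brad wins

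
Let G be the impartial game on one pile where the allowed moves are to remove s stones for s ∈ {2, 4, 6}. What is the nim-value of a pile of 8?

0

Compute g(0), g(1), … for moves {2, 4, 6}:
g(0) = mex{} = 0
g(1) = mex{} = 0
g(2) = mex{0} = 1
g(3) = mex{0} = 1
g(4) = mex{0,1} = 2
g(5) = mex{0,1} = 2
g(6) = mex{0,1,2} = 3
g(7) = mex{0,1,2} = 3
g(8) = mex{1,2,3} = 0
So g(8) = 0.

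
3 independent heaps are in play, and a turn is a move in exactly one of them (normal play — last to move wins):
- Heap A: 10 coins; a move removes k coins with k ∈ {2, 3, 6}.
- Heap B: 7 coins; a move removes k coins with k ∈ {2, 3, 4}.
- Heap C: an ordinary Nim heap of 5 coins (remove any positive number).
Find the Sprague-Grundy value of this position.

For heap A, compute g(0), g(1), … with moves {2, 3, 6}:
g(0) = mex{} = 0
g(1) = mex{} = 0
g(2) = mex{0} = 1
g(3) = mex{0} = 1
g(4) = mex{0,1} = 2
g(5) = mex{1} = 0
g(6) = mex{0,1,2} = 3
g(7) = mex{0,2} = 1
g(8) = mex{0,1,3} = 2
g(9) = mex{1,3} = 0
g(10) = mex{1,2} = 0
So g(10) = 0.
Build the Grundy sequence for heap B with g(k) = mex{g(k−s) : s ∈ {2, 3, 4}, s ≤ k}:
g(0) = mex{} = 0
g(1) = mex{} = 0
g(2) = mex{0} = 1
g(3) = mex{0} = 1
g(4) = mex{0,1} = 2
g(5) = mex{0,1} = 2
g(6) = mex{1,2} = 0
g(7) = mex{1,2} = 0
So g(7) = 0.
Heap C is a plain Nim heap of size 5, so its Grundy value is 5.
By the Sprague-Grundy theorem, the Grundy value of a sum of independent games is the XOR of the component values.
Combined value = 0 ⊕ 0 ⊕ 5 = 5.

5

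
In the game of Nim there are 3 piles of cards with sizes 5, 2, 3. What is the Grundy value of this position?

4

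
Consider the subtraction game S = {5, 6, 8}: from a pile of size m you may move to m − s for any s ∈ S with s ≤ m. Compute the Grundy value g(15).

0

Grundy values for subtraction set {5, 6, 8}:
k:     0  1  2  3  4  5  6  7  8  9 10 11 12 13 14 15
g(k):  0  0  0  0  0  1  1  1  1  1  2  2  2  0  0  0
So g(15) = 0.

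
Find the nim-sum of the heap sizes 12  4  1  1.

Compute the nim-sum pairwise:
12 ⊕ 4 = 8
8 ⊕ 1 = 9
9 ⊕ 1 = 8

8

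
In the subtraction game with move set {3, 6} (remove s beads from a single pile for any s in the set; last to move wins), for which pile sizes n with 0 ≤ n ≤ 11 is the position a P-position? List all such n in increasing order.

Compute g(0), g(1), … for moves {3, 6}:
k:     0  1  2  3  4  5  6  7  8  9 10 11
g(k):  0  0  0  1  1  1  2  2  2  0  0  0
The P-positions (g = 0) in 0..11 are 0, 1, 2, 9, 10, 11.

0, 1, 2, 9, 10, 11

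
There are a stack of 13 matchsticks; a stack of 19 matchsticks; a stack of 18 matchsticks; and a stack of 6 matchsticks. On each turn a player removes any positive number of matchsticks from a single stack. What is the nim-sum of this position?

Nim-sum: 13 XOR 19 XOR 18 XOR 6 = 10.

10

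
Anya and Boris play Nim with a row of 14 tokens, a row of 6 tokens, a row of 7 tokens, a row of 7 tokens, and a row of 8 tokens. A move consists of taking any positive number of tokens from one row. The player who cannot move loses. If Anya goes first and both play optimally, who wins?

Boris wins

Compute the nim-sum pairwise:
14 ⊕ 6 = 8
8 ⊕ 7 = 15
15 ⊕ 7 = 8
8 ⊕ 8 = 0
The nim-sum is 0, so this is a P-position: the player to move is in a losing position under optimal play; Anya is about to move from it and so loses — Boris wins.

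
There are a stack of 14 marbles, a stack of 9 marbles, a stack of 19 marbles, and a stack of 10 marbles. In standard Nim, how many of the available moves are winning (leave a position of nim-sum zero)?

1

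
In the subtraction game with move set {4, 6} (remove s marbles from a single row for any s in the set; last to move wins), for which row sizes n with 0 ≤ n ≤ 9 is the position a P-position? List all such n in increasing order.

0, 1, 2, 3

Grundy values for subtraction set {4, 6}:
g(0) = mex{} = 0
g(1) = mex{} = 0
g(2) = mex{} = 0
g(3) = mex{} = 0
g(4) = mex{0} = 1
g(5) = mex{0} = 1
g(6) = mex{0} = 1
g(7) = mex{0} = 1
g(8) = mex{0,1} = 2
g(9) = mex{0,1} = 2
The P-positions (g = 0) in 0..9 are 0, 1, 2, 3.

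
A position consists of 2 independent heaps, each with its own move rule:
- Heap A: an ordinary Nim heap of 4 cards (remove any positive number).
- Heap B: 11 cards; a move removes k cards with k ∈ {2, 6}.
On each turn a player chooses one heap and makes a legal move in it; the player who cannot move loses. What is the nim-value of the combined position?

Heap A is a plain Nim heap of size 4, so its Grundy value is 4.
Build the Grundy sequence for heap B with g(k) = mex{g(k−s) : s ∈ {2, 6}, s ≤ k}:
k:     0  1  2  3  4  5  6  7  8  9 10 11
g(k):  0  0  1  1  0  0  1  1  0  0  1  1
So g(11) = 1.
The value of a disjunctive sum is the nim-sum of the parts.
Combined value = 4 XOR 1 = 5.

5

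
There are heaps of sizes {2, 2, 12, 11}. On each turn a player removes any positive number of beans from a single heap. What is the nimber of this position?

7

Write each in binary and XOR column by column:
  0010  (2)
  0010  (2)
  1100  (12)
  1011  (11)
  ----
  0111  (7)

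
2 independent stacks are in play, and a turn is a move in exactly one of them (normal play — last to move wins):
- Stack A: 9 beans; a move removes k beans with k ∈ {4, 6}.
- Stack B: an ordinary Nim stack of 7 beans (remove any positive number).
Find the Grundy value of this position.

5

Grundy values for stack A (subtraction set {4, 6}):
g(0) = mex{} = 0
g(1) = mex{} = 0
g(2) = mex{} = 0
g(3) = mex{} = 0
g(4) = mex{0} = 1
g(5) = mex{0} = 1
g(6) = mex{0} = 1
g(7) = mex{0} = 1
g(8) = mex{0,1} = 2
g(9) = mex{0,1} = 2
So g(9) = 2.
Stack B is a plain Nim stack of size 7, so its Grundy value is 7.
The value of a disjunctive sum is the nim-sum of the parts.
Combined value = 2 ⊕ 7 = 5.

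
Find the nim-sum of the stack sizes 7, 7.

0

Compute the nim-sum pairwise:
7 ^ 7 = 0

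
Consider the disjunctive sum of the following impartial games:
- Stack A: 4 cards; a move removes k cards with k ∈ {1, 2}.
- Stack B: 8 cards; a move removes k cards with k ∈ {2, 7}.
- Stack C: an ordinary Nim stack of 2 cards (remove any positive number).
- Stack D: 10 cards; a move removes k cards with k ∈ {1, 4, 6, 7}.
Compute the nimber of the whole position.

For stack A, compute g(0), g(1), … with moves {1, 2}:
g(0) = mex{} = 0
g(1) = mex{0} = 1
g(2) = mex{0,1} = 2
g(3) = mex{1,2} = 0
g(4) = mex{0,2} = 1
So g(4) = 1.
For stack B, compute g(0), g(1), … with moves {2, 7}:
g(0) = mex{} = 0
g(1) = mex{} = 0
g(2) = mex{0} = 1
g(3) = mex{0} = 1
g(4) = mex{1} = 0
g(5) = mex{1} = 0
g(6) = mex{0} = 1
g(7) = mex{0} = 1
g(8) = mex{0,1} = 2
So g(8) = 2.
Stack C is a plain Nim stack of size 2, so its Grundy value is 2.
For stack D, compute g(0), g(1), … with moves {1, 4, 6, 7}:
k:     0  1  2  3  4  5  6  7  8  9 10
g(k):  0  1  0  1  2  0  1  2  3  2  0
So g(10) = 0.
The value of a disjunctive sum is the nim-sum of the parts.
Combined value = 1 ⊕ 2 ⊕ 2 ⊕ 0 = 1.

1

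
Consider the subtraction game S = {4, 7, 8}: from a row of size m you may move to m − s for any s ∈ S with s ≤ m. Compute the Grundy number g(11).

2

Grundy values for subtraction set {4, 7, 8}:
g(0) = mex{} = 0
g(1) = mex{} = 0
g(2) = mex{} = 0
g(3) = mex{} = 0
g(4) = mex{0} = 1
g(5) = mex{0} = 1
g(6) = mex{0} = 1
g(7) = mex{0} = 1
g(8) = mex{0,1} = 2
g(9) = mex{0,1} = 2
g(10) = mex{0,1} = 2
g(11) = mex{0,1} = 2
So g(11) = 2.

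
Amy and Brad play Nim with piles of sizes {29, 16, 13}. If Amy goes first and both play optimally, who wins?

In binary:
  11101  (29)
  10000  (16)
  01101  (13)
  -----
  00000  (0)
The nim-sum is 0, so this is a P-position: the player to move is in a losing position under optimal play; Amy is about to move from it and so loses — Brad wins.

Brad wins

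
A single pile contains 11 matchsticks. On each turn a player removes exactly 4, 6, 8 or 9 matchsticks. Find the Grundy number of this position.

2

Compute g(0), g(1), … for moves {4, 6, 8, 9}:
g(0) = mex{} = 0
g(1) = mex{} = 0
g(2) = mex{} = 0
g(3) = mex{} = 0
g(4) = mex{0} = 1
g(5) = mex{0} = 1
g(6) = mex{0} = 1
g(7) = mex{0} = 1
g(8) = mex{0,1} = 2
g(9) = mex{0,1} = 2
g(10) = mex{0,1} = 2
g(11) = mex{0,1} = 2
So g(11) = 2.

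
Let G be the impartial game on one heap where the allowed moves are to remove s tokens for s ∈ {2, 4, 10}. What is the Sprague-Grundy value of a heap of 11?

2

Grundy values for subtraction set {2, 4, 10}:
g(0) = mex{} = 0
g(1) = mex{} = 0
g(2) = mex{0} = 1
g(3) = mex{0} = 1
g(4) = mex{0,1} = 2
g(5) = mex{0,1} = 2
g(6) = mex{1,2} = 0
g(7) = mex{1,2} = 0
g(8) = mex{0,2} = 1
g(9) = mex{0,2} = 1
g(10) = mex{0,1} = 2
g(11) = mex{0,1} = 2
So g(11) = 2.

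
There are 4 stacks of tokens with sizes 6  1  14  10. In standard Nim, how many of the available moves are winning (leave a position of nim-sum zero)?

3

Write each in binary and XOR column by column:
  0110  (6)
  0001  (1)
  1110  (14)
  1010  (10)
  ----
  0011  (3)
The overall nim-sum is X = 3. A stack of size p has a winning move iff p XOR X < p (reduce it to p XOR X).
  6: 6 XOR 3 = 5 < 6 — winning move (to 5).
  1: 1 XOR 3 = 2 ≥ 1 — no move.
  14: 14 XOR 3 = 13 < 14 — winning move (to 13).
  10: 10 XOR 3 = 9 < 10 — winning move (to 9).
That gives 3 winning moves.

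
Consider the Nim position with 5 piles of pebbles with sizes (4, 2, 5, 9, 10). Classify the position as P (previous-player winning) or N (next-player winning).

P-position

Nim-sum: 4 ⊕ 2 ⊕ 5 ⊕ 9 ⊕ 10 = 0.
The nim-sum is 0, so this is a P-position: the player to move is in a losing position under optimal play.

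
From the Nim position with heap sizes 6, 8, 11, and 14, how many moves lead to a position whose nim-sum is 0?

Nim-sum: 6 ⊕ 8 ⊕ 11 ⊕ 14 = 11.
The overall nim-sum is X = 11. A heap of size p has a winning move iff p XOR X < p (reduce it to p XOR X).
  6: 6 XOR 11 = 13 ≥ 6 — no move.
  8: 8 XOR 11 = 3 < 8 — winning move (to 3).
  11: 11 XOR 11 = 0 < 11 — winning move (to 0).
  14: 14 XOR 11 = 5 < 14 — winning move (to 5).
That gives 3 winning moves.

3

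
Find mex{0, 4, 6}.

1

0 is in the set but 1 is not, so the mex is 1.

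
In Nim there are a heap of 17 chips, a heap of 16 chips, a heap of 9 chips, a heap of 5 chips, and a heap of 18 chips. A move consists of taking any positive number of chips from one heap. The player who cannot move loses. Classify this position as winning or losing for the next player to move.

Compute the nim-sum pairwise:
17 XOR 16 = 1
1 XOR 9 = 8
8 XOR 5 = 13
13 XOR 18 = 31
The nim-sum is 31 ≠ 0, so this is an N-position: the player to move can win.

Winning position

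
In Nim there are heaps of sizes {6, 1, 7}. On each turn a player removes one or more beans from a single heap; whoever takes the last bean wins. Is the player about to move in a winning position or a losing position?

Losing position

Nim-sum: 6 ⊕ 1 ⊕ 7 = 0.
The nim-sum is 0, so this is a P-position: the player to move is in a losing position under optimal play.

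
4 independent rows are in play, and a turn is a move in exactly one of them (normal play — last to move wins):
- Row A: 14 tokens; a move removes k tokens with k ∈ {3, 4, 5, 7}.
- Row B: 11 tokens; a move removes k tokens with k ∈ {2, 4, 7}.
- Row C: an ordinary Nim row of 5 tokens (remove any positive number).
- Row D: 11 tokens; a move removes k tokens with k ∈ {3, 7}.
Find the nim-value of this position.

5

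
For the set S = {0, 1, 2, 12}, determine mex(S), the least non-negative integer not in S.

3

The values 0, 1, 2 are all present; 3 is the first non-negative integer missing from the set.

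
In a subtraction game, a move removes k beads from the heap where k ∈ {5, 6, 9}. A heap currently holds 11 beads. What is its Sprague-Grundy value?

2

Compute g(0), g(1), … for moves {5, 6, 9}:
g(0) = mex{} = 0
g(1) = mex{} = 0
g(2) = mex{} = 0
g(3) = mex{} = 0
g(4) = mex{} = 0
g(5) = mex{0} = 1
g(6) = mex{0} = 1
g(7) = mex{0} = 1
g(8) = mex{0} = 1
g(9) = mex{0} = 1
g(10) = mex{0,1} = 2
g(11) = mex{0,1} = 2
So g(11) = 2.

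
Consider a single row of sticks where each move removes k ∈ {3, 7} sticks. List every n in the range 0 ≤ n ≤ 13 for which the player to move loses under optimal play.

0, 1, 2, 6, 10, 11, 12

Compute g(0), g(1), … for moves {3, 7}:
k:     0  1  2  3  4  5  6  7  8  9 10 11 12 13
g(k):  0  0  0  1  1  1  0  2  2  1  0  0  0  1
The P-positions (g = 0) in 0..13 are 0, 1, 2, 6, 10, 11, 12.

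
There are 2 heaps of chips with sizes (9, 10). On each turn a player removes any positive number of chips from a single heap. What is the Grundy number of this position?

In binary:
  1001  (9)
  1010  (10)
  ----
  0011  (3)

3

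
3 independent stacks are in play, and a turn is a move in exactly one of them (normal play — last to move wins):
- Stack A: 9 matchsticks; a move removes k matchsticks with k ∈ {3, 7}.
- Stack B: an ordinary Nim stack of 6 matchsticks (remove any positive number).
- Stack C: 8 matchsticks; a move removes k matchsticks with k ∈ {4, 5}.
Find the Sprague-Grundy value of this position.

5

Grundy values for stack A (subtraction set {3, 7}):
k:     0  1  2  3  4  5  6  7  8  9
g(k):  0  0  0  1  1  1  0  2  2  1
So g(9) = 1.
Stack B is a plain Nim stack of size 6, so its Grundy value is 6.
Build the Grundy sequence for stack C with g(k) = mex{g(k−s) : s ∈ {4, 5}, s ≤ k}:
k:     0  1  2  3  4  5  6  7  8
g(k):  0  0  0  0  1  1  1  1  2
So g(8) = 2.
By the Sprague-Grundy theorem, the Grundy value of a sum of independent games is the XOR of the component values.
Combined value = 1 XOR 6 XOR 2 = 5.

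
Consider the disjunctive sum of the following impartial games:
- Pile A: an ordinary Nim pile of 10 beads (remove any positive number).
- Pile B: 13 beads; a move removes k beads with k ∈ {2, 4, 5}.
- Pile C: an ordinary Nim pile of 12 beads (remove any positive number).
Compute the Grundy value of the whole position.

5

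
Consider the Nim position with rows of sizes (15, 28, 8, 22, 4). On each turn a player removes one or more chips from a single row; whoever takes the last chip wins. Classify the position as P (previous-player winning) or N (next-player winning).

N-position

Bitwise XOR of the heap sizes:
  01111  (15)
  11100  (28)
  01000  (8)
  10110  (22)
  00100  (4)
  -----
  01001  (9)
The nim-sum is 9 ≠ 0, so this is an N-position: the player to move can win.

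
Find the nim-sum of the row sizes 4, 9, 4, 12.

5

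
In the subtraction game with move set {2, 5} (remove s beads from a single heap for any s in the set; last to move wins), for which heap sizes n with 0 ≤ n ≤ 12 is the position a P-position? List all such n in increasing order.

0, 1, 4, 7, 8, 11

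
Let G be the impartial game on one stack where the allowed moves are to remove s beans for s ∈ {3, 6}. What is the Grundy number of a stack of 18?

0

Build the Grundy sequence with g(k) = mex{g(k−s) : s ∈ {3, 6}, s ≤ k}:
k:     0  1  2  3  4  5  6  7  8  9 10 11 12 13 14 15 16 17 18
g(k):  0  0  0  1  1  1  2  2  2  0  0  0  1  1  1  2  2  2  0
So g(18) = 0.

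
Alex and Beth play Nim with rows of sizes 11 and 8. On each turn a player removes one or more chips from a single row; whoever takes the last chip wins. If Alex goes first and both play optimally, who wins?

Compute the nim-sum pairwise:
11 XOR 8 = 3
The nim-sum is 3 ≠ 0, so this is an N-position: the player to move can win; Alex has a winning move.

Alex wins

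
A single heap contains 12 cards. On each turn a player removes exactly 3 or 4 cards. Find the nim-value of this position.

Build the Grundy sequence with g(k) = mex{g(k−s) : s ∈ {3, 4}, s ≤ k}:
k:     0  1  2  3  4  5  6  7  8  9 10 11 12
g(k):  0  0  0  1  1  1  2  0  0  0  1  1  1
So g(12) = 1.

1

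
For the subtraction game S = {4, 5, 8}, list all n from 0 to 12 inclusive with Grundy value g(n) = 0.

0, 1, 2, 3, 12

Grundy values for subtraction set {4, 5, 8}:
g(0) = mex{} = 0
g(1) = mex{} = 0
g(2) = mex{} = 0
g(3) = mex{} = 0
g(4) = mex{0} = 1
g(5) = mex{0} = 1
g(6) = mex{0} = 1
g(7) = mex{0} = 1
g(8) = mex{0,1} = 2
g(9) = mex{0,1} = 2
g(10) = mex{0,1} = 2
g(11) = mex{0,1} = 2
g(12) = mex{1,2} = 0
The P-positions (g = 0) in 0..12 are 0, 1, 2, 3, 12.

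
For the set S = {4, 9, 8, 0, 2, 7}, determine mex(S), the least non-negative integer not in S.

0 is in the set but 1 is not, so the mex is 1.

1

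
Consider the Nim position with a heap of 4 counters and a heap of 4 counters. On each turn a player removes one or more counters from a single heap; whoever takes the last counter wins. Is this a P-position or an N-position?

In binary:
  100  (4)
  100  (4)
  ---
  000  (0)
The nim-sum is 0, so this is a P-position: the player to move is in a losing position under optimal play.

P-position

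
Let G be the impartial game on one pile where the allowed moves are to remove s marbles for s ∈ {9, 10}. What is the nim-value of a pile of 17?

1

Build the Grundy sequence with g(k) = mex{g(k−s) : s ∈ {9, 10}, s ≤ k}:
k:     0  1  2  3  4  5  6  7  8  9 10 11 12 13 14 15 16 17
g(k):  0  0  0  0  0  0  0  0  0  1  1  1  1  1  1  1  1  1
So g(17) = 1.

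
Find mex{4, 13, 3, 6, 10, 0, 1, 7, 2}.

5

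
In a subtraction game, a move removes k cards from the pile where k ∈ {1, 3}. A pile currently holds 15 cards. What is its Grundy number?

Compute g(0), g(1), … for moves {1, 3}:
k:     0  1  2  3  4  5  6  7  8  9 10 11 12 13 14 15
g(k):  0  1  0  1  0  1  0  1  0  1  0  1  0  1  0  1
So g(15) = 1.

1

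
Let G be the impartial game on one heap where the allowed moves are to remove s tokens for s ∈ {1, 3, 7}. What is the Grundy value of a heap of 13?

1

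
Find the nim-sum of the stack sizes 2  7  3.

6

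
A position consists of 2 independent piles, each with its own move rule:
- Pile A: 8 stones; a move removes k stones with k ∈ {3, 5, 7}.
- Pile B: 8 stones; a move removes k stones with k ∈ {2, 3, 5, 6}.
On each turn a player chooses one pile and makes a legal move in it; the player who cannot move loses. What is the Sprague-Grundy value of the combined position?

2

For pile A, compute g(0), g(1), … with moves {3, 5, 7}:
k:     0  1  2  3  4  5  6  7  8
g(k):  0  0  0  1  1  1  2  2  2
So g(8) = 2.
Grundy values for pile B (subtraction set {2, 3, 5, 6}):
g(0) = mex{} = 0
g(1) = mex{} = 0
g(2) = mex{0} = 1
g(3) = mex{0} = 1
g(4) = mex{0,1} = 2
g(5) = mex{0,1} = 2
g(6) = mex{0,1,2} = 3
g(7) = mex{0,1,2} = 3
g(8) = mex{1,2,3} = 0
So g(8) = 0.
The value of a disjunctive sum is the nim-sum of the parts.
Combined value = 2 ⊕ 0 = 2.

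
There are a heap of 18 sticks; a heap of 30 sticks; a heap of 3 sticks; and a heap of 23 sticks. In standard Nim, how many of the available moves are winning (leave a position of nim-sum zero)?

3

Nim-sum: 18 XOR 30 XOR 3 XOR 23 = 24.
The overall nim-sum is X = 24. A heap of size p has a winning move iff p XOR X < p (reduce it to p XOR X).
  18: 18 XOR 24 = 10 < 18 — winning move (to 10).
  30: 30 XOR 24 = 6 < 30 — winning move (to 6).
  3: 3 XOR 24 = 27 ≥ 3 — no move.
  23: 23 XOR 24 = 15 < 23 — winning move (to 15).
That gives 3 winning moves.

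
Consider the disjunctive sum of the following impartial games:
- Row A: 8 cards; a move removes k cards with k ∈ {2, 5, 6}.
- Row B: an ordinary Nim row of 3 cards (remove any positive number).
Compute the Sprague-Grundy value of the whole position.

3

For row A, compute g(0), g(1), … with moves {2, 5, 6}:
k:     0  1  2  3  4  5  6  7  8
g(k):  0  0  1  1  0  2  1  3  0
So g(8) = 0.
Row B is a plain Nim row of size 3, so its Grundy value is 3.
The value of a disjunctive sum is the nim-sum of the parts.
Combined value = 0 ⊕ 3 = 3.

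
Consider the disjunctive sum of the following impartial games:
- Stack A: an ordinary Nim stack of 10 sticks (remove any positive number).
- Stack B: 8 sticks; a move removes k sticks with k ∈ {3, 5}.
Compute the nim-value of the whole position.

Stack A is a plain Nim stack of size 10, so its Grundy value is 10.
Build the Grundy sequence for stack B with g(k) = mex{g(k−s) : s ∈ {3, 5}, s ≤ k}:
k:     0  1  2  3  4  5  6  7  8
g(k):  0  0  0  1  1  1  2  2  0
So g(8) = 0.
By the Sprague-Grundy theorem, the Grundy value of a sum of independent games is the XOR of the component values.
Combined value = 10 XOR 0 = 10.

10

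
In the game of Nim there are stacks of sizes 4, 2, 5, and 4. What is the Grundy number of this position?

7

Nim-sum: 4 ^ 2 ^ 5 ^ 4 = 7.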